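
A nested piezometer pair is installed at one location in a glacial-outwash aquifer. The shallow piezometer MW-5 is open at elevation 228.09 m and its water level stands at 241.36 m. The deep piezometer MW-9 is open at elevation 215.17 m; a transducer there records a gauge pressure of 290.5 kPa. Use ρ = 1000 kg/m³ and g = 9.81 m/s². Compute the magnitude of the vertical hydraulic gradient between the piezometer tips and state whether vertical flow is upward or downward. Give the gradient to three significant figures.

Total head at MW-5: h = 241.36 m (water level in the standpipe).
Pressure head at MW-9: ψ = P/(ρg) = 290.5×1000 / (1000 × 9.81) = 29.61 m.
Total head at MW-9: h = z + ψ = 215.17 + 29.61 = 244.78 m.
Δh = h(MW-5) − h(MW-9) = 241.36 − 244.78 = -3.42 m.
Vertical separation Δz = 228.09 − 215.17 = 12.92 m.
|i_v| = |Δh| / Δz = 3.42 / 12.92 = 0.265.
Head is higher in the deep piezometer, so vertical flow is upward (discharge condition).

|i_v| ≈ 0.265; vertical flow is upward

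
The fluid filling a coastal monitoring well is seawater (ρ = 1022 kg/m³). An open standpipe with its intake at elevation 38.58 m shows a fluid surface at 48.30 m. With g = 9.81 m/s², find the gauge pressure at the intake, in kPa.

P ≈ 97.5 kPa

Pressure head ψ = h − z = 48.30 − 38.58 = 9.72 m.
P = ρgψ = 1022 × 9.81 × 9.72 = 97451 Pa ≈ 97.5 kPa.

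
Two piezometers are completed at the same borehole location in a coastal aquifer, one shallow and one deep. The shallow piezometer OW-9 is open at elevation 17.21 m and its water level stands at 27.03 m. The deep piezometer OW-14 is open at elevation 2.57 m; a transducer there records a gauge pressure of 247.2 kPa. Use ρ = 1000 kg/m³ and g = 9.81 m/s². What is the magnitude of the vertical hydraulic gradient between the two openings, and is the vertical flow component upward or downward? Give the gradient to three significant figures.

Total head at OW-9: h = 27.03 m (water level in the standpipe).
Pressure head at OW-14: ψ = P/(ρg) = 247.2×1000 / (1000 × 9.81) = 25.20 m.
Total head at OW-14: h = z + ψ = 2.57 + 25.20 = 27.77 m.
Δh = h(OW-9) − h(OW-14) = 27.03 − 27.77 = -0.74 m.
Vertical separation Δz = 17.21 − 2.57 = 14.64 m.
|i_v| = |Δh| / Δz = 0.74 / 14.64 = 0.0505.
Head is higher in the deep piezometer, so vertical flow is upward (discharge condition).

|i_v| ≈ 0.0505; vertical flow is upward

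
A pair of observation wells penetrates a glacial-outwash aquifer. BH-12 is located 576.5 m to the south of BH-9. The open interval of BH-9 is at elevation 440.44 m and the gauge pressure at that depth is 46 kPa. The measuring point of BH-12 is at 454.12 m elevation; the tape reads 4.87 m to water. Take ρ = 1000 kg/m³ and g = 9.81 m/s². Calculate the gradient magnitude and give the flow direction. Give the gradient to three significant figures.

i ≈ 0.00715; groundwater flows toward the north

Pressure head at BH-9: ψ = P/(ρg) = 46×1000 / (1000 × 9.81) = 4.69 m.
Total head at BH-9: h = z + ψ = 440.44 + 4.69 = 445.13 m.
Total head at BH-12: h = 454.12 − 4.87 = 449.25 m.
Head difference: h(BH-9) − h(BH-12) = 445.13 − 449.25 = -4.12 m.
Hydraulic gradient: i = |Δh| / L = 4.12 / 576.5 = 0.00715.
Flow is from higher to lower head: from BH-12 toward BH-9, i.e. toward the north.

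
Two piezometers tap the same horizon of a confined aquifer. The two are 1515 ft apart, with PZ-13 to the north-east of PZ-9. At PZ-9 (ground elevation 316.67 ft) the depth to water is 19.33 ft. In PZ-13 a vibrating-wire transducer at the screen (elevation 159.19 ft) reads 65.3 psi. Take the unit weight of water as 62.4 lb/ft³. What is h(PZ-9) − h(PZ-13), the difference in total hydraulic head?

Δh ≈ -12.54 ft

Total head at PZ-9: h = 316.67 − 19.33 = 297.34 ft.
Pressure head at PZ-13: ψ = 144·P/γ = 144 × 65.3 / 62.4 = 150.69 ft.
Total head at PZ-13: h = z + ψ = 159.19 + 150.69 = 309.88 ft.
Head difference: h(PZ-9) − h(PZ-13) = 297.34 − 309.88 = -12.54 ft.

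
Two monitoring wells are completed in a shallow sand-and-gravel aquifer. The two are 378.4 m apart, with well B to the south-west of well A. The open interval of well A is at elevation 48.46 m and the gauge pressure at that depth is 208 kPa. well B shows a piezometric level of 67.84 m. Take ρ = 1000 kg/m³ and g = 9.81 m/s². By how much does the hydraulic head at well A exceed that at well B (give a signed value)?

Pressure head at well A: ψ = P/(ρg) = 208×1000 / (1000 × 9.81) = 21.20 m.
Total head at well A: h = z + ψ = 48.46 + 21.20 = 69.66 m.
Total head at well B: h = 67.84 m (water level in the piezometer is the total head).
Head difference: h(well A) − h(well B) = 69.66 − 67.84 = 1.82 m.

Δh ≈ 1.82 m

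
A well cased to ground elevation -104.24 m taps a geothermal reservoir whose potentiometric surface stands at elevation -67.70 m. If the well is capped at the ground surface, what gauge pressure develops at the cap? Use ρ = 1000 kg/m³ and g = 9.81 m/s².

Head above the cap: Δh = -67.70 − (-104.24) = 36.54 m.
P = ρgΔh = 1000 × 9.81 × 36.54 = 358457 Pa ≈ 358 kPa.

P ≈ 358 kPa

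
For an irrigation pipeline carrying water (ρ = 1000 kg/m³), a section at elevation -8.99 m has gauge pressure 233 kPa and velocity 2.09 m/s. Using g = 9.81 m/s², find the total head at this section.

h ≈ 14.98 m

Pressure head ψ = P/(ρg) = 233×1000 / (1000 × 9.81) = 23.75 m.
Velocity head = v²/(2g) = 2.09² / (2 × 9.81) = 0.223 m.
h = z + ψ + v²/(2g) = -8.99 + 23.75 + 0.223 = 14.98 m.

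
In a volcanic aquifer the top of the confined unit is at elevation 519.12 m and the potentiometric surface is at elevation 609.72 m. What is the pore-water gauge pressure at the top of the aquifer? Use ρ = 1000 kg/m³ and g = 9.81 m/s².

Pressure head at the aquifer top: ψ = h − z = 609.72 − 519.12 = 90.60 m.
P = ρgψ = 1000 × 9.81 × 90.60 = 888786 Pa ≈ 889 kPa.

P ≈ 889 kPa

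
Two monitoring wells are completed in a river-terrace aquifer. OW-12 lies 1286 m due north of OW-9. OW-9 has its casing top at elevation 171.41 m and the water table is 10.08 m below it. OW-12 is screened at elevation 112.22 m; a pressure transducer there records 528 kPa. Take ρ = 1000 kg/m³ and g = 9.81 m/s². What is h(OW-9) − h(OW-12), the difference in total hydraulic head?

Total head at OW-9: h = 171.41 − 10.08 = 161.33 m.
Pressure head at OW-12: ψ = P/(ρg) = 528×1000 / (1000 × 9.81) = 53.82 m.
Total head at OW-12: h = z + ψ = 112.22 + 53.82 = 166.04 m.
Head difference: h(OW-9) − h(OW-12) = 161.33 − 166.04 = -4.71 m.

Δh ≈ -4.71 m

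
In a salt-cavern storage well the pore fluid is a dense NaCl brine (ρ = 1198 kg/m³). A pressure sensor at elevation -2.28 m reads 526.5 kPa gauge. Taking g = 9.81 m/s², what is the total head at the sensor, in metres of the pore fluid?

h ≈ 42.52 m

ψ = P/(ρg) = 526.5×1000 / (1198 × 9.81) = 44.80 m.
h = z + ψ = -2.28 + 44.80 = 42.52 m.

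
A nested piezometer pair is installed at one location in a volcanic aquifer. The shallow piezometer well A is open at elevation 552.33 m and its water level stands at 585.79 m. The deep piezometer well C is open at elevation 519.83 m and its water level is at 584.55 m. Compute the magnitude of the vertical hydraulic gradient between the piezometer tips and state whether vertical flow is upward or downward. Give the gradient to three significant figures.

|i_v| ≈ 0.0382; vertical flow is downward

Total head at well A: h = 585.79 m (water level in the standpipe).
Total head at well C: h = 584.55 m.
Δh = h(well A) − h(well C) = 585.79 − 584.55 = 1.24 m.
Vertical separation Δz = 552.33 − 519.83 = 32.50 m.
|i_v| = |Δh| / Δz = 1.24 / 32.50 = 0.0382.
Head is higher in the shallow piezometer, so vertical flow is downward (recharge condition).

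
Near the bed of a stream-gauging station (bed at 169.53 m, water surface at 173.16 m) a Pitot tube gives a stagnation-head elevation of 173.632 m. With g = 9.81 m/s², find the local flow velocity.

v ≈ 3.04 m/s

Near the bed, under hydrostatic conditions, the piezometric head (z + ψ) equals the free-surface elevation, 173.16 m.
Velocity head = total − piezometric = 173.632 − 173.16 = 0.472 m.
v = √(2g·h_v) = √(2 × 9.81 × 0.472) = 3.04 m/s.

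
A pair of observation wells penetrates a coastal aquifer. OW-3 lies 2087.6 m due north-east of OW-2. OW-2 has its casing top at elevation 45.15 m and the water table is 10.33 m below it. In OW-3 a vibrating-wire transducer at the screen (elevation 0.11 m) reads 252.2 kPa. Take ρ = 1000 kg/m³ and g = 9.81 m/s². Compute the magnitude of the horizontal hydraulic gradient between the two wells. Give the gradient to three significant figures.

Total head at OW-2: h = 45.15 − 10.33 = 34.82 m.
Pressure head at OW-3: ψ = P/(ρg) = 252.2×1000 / (1000 × 9.81) = 25.71 m.
Total head at OW-3: h = z + ψ = 0.11 + 25.71 = 25.82 m.
Head difference: h(OW-2) − h(OW-3) = 34.82 − 25.82 = 9.00 m.
Hydraulic gradient: i = |Δh| / L = 9.00 / 2087.6 = 0.00431.

i ≈ 0.00431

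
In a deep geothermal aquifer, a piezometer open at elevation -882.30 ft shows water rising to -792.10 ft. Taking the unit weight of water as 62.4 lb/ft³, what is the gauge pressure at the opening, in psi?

P ≈ 39.1 psi

Pressure head ψ = h − z = -792.10 − (-882.30) = 90.20 ft.
P = γ·ψ / 144 = 62.4 × 90.20 / 144 = 39.1 psi.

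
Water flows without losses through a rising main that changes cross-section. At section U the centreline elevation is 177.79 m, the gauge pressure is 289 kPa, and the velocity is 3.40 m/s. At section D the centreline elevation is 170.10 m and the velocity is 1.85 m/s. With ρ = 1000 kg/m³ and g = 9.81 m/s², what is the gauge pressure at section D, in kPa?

P₂ ≈ 369 kPa

Pressure head at U: ψ₁ = P₁/(ρg) = 289×1000 / (1000 × 9.81) = 29.46 m.
Velocity heads: v₁²/2g = 3.40²/19.62 = 0.589 m; v₂²/2g = 1.85²/19.62 = 0.174 m.
Total head H = z₁ + ψ₁ + v₁²/2g = 177.79 + 29.46 + 0.589 = 207.84 m.
ψ₂ = H − z₂ − v₂²/2g = 207.84 − 170.10 − 0.174 = 37.57 m.
P₂ = ρgψ₂ = 1000 × 9.81 × 37.57 ≈ 369 kPa.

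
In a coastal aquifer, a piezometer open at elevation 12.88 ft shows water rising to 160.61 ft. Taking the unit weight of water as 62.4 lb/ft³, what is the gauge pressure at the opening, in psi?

Pressure head ψ = h − z = 160.61 − 12.88 = 147.73 ft.
P = γ·ψ / 144 = 62.4 × 147.73 / 144 = 64.0 psi.

P ≈ 64.0 psi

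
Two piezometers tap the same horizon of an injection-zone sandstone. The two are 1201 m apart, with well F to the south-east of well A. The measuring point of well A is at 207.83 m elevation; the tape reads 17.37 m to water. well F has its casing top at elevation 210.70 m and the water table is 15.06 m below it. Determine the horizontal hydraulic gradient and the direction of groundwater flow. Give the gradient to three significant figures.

i ≈ 0.00431; groundwater flows toward the north-west

Total head at well A: h = 207.83 − 17.37 = 190.46 m.
Total head at well F: h = 210.70 − 15.06 = 195.64 m.
Head difference: h(well A) − h(well F) = 190.46 − 195.64 = -5.18 m.
Hydraulic gradient: i = |Δh| / L = 5.18 / 1201 = 0.00431.
Flow is from higher to lower head: from well F toward well A, i.e. toward the north-west.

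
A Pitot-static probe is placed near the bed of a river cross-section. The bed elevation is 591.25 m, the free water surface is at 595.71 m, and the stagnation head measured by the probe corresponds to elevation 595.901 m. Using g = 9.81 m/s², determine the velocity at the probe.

v ≈ 1.94 m/s

Near the bed, under hydrostatic conditions, the piezometric head (z + ψ) equals the free-surface elevation, 595.71 m.
Velocity head = total − piezometric = 595.901 − 595.71 = 0.191 m.
v = √(2g·h_v) = √(2 × 9.81 × 0.191) = 1.94 m/s.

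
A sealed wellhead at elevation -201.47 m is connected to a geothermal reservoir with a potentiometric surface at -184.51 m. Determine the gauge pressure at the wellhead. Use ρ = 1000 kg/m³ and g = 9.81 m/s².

P ≈ 166 kPa

Head above the cap: Δh = -184.51 − (-201.47) = 16.96 m.
P = ρgΔh = 1000 × 9.81 × 16.96 = 166378 Pa ≈ 166 kPa.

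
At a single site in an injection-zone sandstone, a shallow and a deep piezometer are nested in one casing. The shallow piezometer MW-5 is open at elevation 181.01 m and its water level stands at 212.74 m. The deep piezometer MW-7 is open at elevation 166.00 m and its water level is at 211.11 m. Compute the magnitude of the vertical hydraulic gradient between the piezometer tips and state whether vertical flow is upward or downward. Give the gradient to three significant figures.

|i_v| ≈ 0.109; vertical flow is downward

Total head at MW-5: h = 212.74 m (water level in the standpipe).
Total head at MW-7: h = 211.11 m.
Δh = h(MW-5) − h(MW-7) = 212.74 − 211.11 = 1.63 m.
Vertical separation Δz = 181.01 − 166.00 = 15.01 m.
|i_v| = |Δh| / Δz = 1.63 / 15.01 = 0.109.
Head is higher in the shallow piezometer, so vertical flow is downward (recharge condition).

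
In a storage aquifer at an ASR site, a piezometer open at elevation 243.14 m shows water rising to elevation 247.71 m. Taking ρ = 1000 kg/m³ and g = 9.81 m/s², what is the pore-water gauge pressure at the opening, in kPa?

P ≈ 44.8 kPa

Pressure head ψ = h − z = 247.71 − 243.14 = 4.57 m.
P = ρgψ = 1000 × 9.81 × 4.57 = 44832 Pa ≈ 44.8 kPa.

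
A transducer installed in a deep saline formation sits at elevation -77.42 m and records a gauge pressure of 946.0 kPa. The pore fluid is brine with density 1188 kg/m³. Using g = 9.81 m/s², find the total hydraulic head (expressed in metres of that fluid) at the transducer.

ψ = P/(ρg) = 946.0×1000 / (1188 × 9.81) = 81.17 m.
h = z + ψ = -77.42 + 81.17 = 3.75 m.

h ≈ 3.75 m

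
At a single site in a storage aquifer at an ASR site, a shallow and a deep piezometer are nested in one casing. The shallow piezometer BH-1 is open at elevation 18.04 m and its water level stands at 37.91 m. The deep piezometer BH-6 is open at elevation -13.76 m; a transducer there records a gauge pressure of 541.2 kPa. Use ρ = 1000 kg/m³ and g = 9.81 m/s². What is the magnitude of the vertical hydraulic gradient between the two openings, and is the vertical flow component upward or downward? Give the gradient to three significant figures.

|i_v| ≈ 0.110; vertical flow is upward

Total head at BH-1: h = 37.91 m (water level in the standpipe).
Pressure head at BH-6: ψ = P/(ρg) = 541.2×1000 / (1000 × 9.81) = 55.17 m.
Total head at BH-6: h = z + ψ = -13.76 + 55.17 = 41.41 m.
Δh = h(BH-1) − h(BH-6) = 37.91 − 41.41 = -3.50 m.
Vertical separation Δz = 18.04 − (-13.76) = 31.80 m.
|i_v| = |Δh| / Δz = 3.50 / 31.80 = 0.110.
Head is higher in the deep piezometer, so vertical flow is upward (discharge condition).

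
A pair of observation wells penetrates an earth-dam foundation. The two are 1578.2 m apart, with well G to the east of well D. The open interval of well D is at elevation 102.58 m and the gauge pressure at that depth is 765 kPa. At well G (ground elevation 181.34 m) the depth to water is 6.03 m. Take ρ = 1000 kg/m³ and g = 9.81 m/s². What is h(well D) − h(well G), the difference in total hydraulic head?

Pressure head at well D: ψ = P/(ρg) = 765×1000 / (1000 × 9.81) = 77.98 m.
Total head at well D: h = z + ψ = 102.58 + 77.98 = 180.56 m.
Total head at well G: h = 181.34 − 6.03 = 175.31 m.
Head difference: h(well D) − h(well G) = 180.56 − 175.31 = 5.25 m.

Δh ≈ 5.25 m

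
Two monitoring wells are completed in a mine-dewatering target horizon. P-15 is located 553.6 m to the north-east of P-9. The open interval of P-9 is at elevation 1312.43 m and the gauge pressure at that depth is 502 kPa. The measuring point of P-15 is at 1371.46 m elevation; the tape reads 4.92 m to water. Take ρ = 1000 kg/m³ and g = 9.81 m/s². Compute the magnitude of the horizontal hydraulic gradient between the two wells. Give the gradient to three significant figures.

Pressure head at P-9: ψ = P/(ρg) = 502×1000 / (1000 × 9.81) = 51.17 m.
Total head at P-9: h = z + ψ = 1312.43 + 51.17 = 1363.60 m.
Total head at P-15: h = 1371.46 − 4.92 = 1366.54 m.
Head difference: h(P-9) − h(P-15) = 1363.60 − 1366.54 = -2.94 m.
Hydraulic gradient: i = |Δh| / L = 2.94 / 553.6 = 0.00531.

i ≈ 0.00531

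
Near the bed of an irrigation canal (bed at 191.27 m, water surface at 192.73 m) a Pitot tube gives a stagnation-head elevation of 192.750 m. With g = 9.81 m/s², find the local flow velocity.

v ≈ 0.626 m/s

Near the bed, under hydrostatic conditions, the piezometric head (z + ψ) equals the free-surface elevation, 192.73 m.
Velocity head = total − piezometric = 192.750 − 192.73 = 0.020 m.
v = √(2g·h_v) = √(2 × 9.81 × 0.020) = 0.626 m/s.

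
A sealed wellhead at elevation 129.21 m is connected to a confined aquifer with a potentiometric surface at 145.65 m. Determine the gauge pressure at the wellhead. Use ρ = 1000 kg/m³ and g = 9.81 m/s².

P ≈ 161 kPa

Head above the cap: Δh = 145.65 − 129.21 = 16.44 m.
P = ρgΔh = 1000 × 9.81 × 16.44 = 161276 Pa ≈ 161 kPa.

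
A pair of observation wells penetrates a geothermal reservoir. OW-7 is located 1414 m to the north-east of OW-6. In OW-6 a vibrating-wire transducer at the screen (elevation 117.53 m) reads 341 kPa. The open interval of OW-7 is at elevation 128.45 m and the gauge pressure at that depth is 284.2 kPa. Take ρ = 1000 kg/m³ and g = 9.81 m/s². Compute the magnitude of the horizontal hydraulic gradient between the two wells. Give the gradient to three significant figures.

i ≈ 0.00363

Pressure head at OW-6: ψ = P/(ρg) = 341×1000 / (1000 × 9.81) = 34.76 m.
Total head at OW-6: h = z + ψ = 117.53 + 34.76 = 152.29 m.
Pressure head at OW-7: ψ = P/(ρg) = 284.2×1000 / (1000 × 9.81) = 28.97 m.
Total head at OW-7: h = z + ψ = 128.45 + 28.97 = 157.42 m.
Head difference: h(OW-6) − h(OW-7) = 152.29 − 157.42 = -5.13 m.
Hydraulic gradient: i = |Δh| / L = 5.13 / 1414 = 0.00363.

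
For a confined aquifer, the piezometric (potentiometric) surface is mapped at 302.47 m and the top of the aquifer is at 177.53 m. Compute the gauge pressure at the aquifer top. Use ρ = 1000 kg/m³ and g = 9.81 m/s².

Pressure head at the aquifer top: ψ = h − z = 302.47 − 177.53 = 124.94 m.
P = ρgψ = 1000 × 9.81 × 124.94 = 1225661 Pa ≈ 1230 kPa.

P ≈ 1230 kPa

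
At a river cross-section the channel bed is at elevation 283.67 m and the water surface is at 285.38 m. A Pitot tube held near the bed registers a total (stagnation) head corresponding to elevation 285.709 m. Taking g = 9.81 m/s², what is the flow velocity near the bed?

v ≈ 2.54 m/s

Near the bed, under hydrostatic conditions, the piezometric head (z + ψ) equals the free-surface elevation, 285.38 m.
Velocity head = total − piezometric = 285.709 − 285.38 = 0.329 m.
v = √(2g·h_v) = √(2 × 9.81 × 0.329) = 2.54 m/s.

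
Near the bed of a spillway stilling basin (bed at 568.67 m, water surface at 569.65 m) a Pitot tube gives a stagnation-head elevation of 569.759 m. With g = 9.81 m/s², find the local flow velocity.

v ≈ 1.46 m/s

Near the bed, under hydrostatic conditions, the piezometric head (z + ψ) equals the free-surface elevation, 569.65 m.
Velocity head = total − piezometric = 569.759 − 569.65 = 0.109 m.
v = √(2g·h_v) = √(2 × 9.81 × 0.109) = 1.46 m/s.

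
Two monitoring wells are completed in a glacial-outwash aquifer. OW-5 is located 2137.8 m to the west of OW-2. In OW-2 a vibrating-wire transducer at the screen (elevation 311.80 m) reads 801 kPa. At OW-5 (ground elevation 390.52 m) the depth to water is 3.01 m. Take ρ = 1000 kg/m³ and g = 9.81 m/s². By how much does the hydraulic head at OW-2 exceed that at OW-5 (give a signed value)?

Pressure head at OW-2: ψ = P/(ρg) = 801×1000 / (1000 × 9.81) = 81.65 m.
Total head at OW-2: h = z + ψ = 311.80 + 81.65 = 393.45 m.
Total head at OW-5: h = 390.52 − 3.01 = 387.51 m.
Head difference: h(OW-2) − h(OW-5) = 393.45 − 387.51 = 5.94 m.

Δh ≈ 5.94 m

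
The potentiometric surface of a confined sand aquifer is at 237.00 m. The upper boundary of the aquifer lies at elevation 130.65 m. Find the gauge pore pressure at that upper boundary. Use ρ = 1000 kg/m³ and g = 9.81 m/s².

P ≈ 1040 kPa

Pressure head at the aquifer top: ψ = h − z = 237.00 − 130.65 = 106.35 m.
P = ρgψ = 1000 × 9.81 × 106.35 = 1043294 Pa ≈ 1040 kPa.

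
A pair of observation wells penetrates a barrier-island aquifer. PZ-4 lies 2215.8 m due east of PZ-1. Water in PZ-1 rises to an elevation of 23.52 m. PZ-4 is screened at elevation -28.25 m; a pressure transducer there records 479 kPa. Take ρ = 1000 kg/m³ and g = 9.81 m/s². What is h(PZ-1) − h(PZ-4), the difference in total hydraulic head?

Total head at PZ-1: h = 23.52 m (water level in the piezometer is the total head).
Pressure head at PZ-4: ψ = P/(ρg) = 479×1000 / (1000 × 9.81) = 48.83 m.
Total head at PZ-4: h = z + ψ = -28.25 + 48.83 = 20.58 m.
Head difference: h(PZ-1) − h(PZ-4) = 23.52 − 20.58 = 2.94 m.

Δh ≈ 2.94 m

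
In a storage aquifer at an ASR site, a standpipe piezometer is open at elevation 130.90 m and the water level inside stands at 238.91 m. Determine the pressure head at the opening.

ψ ≈ 108.01 m

Total head h = 238.91 m (the water-surface elevation in the piezometer).
Pressure head ψ = h − z = 238.91 − 130.90 = 108.01 m.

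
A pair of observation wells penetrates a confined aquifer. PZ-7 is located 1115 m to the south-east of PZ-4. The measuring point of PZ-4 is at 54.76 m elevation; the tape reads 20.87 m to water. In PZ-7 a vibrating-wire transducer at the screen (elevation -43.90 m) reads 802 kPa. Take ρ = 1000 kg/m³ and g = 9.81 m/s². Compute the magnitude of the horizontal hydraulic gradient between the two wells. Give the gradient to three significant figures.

i ≈ 0.00355

Total head at PZ-4: h = 54.76 − 20.87 = 33.89 m.
Pressure head at PZ-7: ψ = P/(ρg) = 802×1000 / (1000 × 9.81) = 81.75 m.
Total head at PZ-7: h = z + ψ = -43.90 + 81.75 = 37.85 m.
Head difference: h(PZ-4) − h(PZ-7) = 33.89 − 37.85 = -3.96 m.
Hydraulic gradient: i = |Δh| / L = 3.96 / 1115 = 0.00355.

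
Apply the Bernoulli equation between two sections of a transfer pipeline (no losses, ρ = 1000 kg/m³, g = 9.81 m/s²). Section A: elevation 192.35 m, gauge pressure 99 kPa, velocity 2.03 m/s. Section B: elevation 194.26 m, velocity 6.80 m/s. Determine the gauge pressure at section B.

Pressure head at A: ψ₁ = P₁/(ρg) = 99×1000 / (1000 × 9.81) = 10.09 m.
Velocity heads: v₁²/2g = 2.03²/19.62 = 0.210 m; v₂²/2g = 6.80²/19.62 = 2.357 m.
Total head H = z₁ + ψ₁ + v₁²/2g = 192.35 + 10.09 + 0.210 = 202.65 m.
ψ₂ = H − z₂ − v₂²/2g = 202.65 − 194.26 − 2.357 = 6.03 m.
P₂ = ρgψ₂ = 1000 × 9.81 × 6.03 ≈ 59.2 kPa.

P₂ ≈ 59.2 kPa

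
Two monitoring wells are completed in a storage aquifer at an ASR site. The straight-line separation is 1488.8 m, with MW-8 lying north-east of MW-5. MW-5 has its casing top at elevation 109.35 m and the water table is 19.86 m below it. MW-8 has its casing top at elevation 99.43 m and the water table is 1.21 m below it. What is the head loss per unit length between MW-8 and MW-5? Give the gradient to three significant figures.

i ≈ 0.00586 m/m

Total head at MW-5: h = 109.35 − 19.86 = 89.49 m.
Total head at MW-8: h = 99.43 − 1.21 = 98.22 m.
Head difference: h(MW-5) − h(MW-8) = 89.49 − 98.22 = -8.73 m.
Hydraulic gradient: i = |Δh| / L = 8.73 / 1488.8 = 0.00586.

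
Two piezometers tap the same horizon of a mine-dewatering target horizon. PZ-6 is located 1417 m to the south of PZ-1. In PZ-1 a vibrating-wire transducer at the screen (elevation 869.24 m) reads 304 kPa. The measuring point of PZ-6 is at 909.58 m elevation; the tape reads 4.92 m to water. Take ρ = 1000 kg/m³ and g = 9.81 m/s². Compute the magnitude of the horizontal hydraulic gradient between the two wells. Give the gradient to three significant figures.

i ≈ 0.00313

Pressure head at PZ-1: ψ = P/(ρg) = 304×1000 / (1000 × 9.81) = 30.99 m.
Total head at PZ-1: h = z + ψ = 869.24 + 30.99 = 900.23 m.
Total head at PZ-6: h = 909.58 − 4.92 = 904.66 m.
Head difference: h(PZ-1) − h(PZ-6) = 900.23 − 904.66 = -4.43 m.
Hydraulic gradient: i = |Δh| / L = 4.43 / 1417 = 0.00313.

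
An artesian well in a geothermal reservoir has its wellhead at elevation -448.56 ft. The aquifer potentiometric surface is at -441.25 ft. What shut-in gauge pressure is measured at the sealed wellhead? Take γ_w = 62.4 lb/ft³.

Head above the cap: Δh = -441.25 − (-448.56) = 7.31 ft.
P = γΔh/144 = 62.4 × 7.31 / 144 = 3.17 psi.

P ≈ 3.17 psi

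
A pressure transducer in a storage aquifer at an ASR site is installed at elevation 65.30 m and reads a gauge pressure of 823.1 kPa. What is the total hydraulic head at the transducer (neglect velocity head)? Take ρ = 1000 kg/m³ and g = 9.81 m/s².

ψ = P/(ρg) = 823.1×1000 / (1000 × 9.81) = 83.90 m.
h = z + ψ = 65.30 + 83.90 = 149.20 m.

h ≈ 149.20 m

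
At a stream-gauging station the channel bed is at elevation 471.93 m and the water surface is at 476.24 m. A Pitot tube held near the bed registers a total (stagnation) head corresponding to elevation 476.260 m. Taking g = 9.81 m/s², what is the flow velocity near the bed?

v ≈ 0.626 m/s

Near the bed, under hydrostatic conditions, the piezometric head (z + ψ) equals the free-surface elevation, 476.24 m.
Velocity head = total − piezometric = 476.260 − 476.24 = 0.020 m.
v = √(2g·h_v) = √(2 × 9.81 × 0.020) = 0.626 m/s.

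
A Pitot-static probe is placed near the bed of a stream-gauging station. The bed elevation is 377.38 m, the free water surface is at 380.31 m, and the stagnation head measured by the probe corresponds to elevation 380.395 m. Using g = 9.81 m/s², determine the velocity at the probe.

v ≈ 1.29 m/s

Near the bed, under hydrostatic conditions, the piezometric head (z + ψ) equals the free-surface elevation, 380.31 m.
Velocity head = total − piezometric = 380.395 − 380.31 = 0.085 m.
v = √(2g·h_v) = √(2 × 9.81 × 0.085) = 1.29 m/s.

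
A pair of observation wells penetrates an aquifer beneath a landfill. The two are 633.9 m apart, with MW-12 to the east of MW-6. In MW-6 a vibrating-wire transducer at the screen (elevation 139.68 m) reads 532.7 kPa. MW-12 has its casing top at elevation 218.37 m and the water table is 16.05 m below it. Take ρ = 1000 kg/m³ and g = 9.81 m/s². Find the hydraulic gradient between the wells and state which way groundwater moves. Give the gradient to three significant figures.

Pressure head at MW-6: ψ = P/(ρg) = 532.7×1000 / (1000 × 9.81) = 54.30 m.
Total head at MW-6: h = z + ψ = 139.68 + 54.30 = 193.98 m.
Total head at MW-12: h = 218.37 − 16.05 = 202.32 m.
Head difference: h(MW-6) − h(MW-12) = 193.98 − 202.32 = -8.34 m.
Hydraulic gradient: i = |Δh| / L = 8.34 / 633.9 = 0.0132.
Flow is from higher to lower head: from MW-12 toward MW-6, i.e. toward the west.

i ≈ 0.0132; groundwater flows toward the west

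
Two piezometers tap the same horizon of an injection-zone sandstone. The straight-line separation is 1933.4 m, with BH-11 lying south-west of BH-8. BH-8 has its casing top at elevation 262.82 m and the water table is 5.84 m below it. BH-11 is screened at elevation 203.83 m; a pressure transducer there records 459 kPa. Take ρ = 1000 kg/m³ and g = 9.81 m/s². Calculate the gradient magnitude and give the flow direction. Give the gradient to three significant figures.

i ≈ 0.00329; groundwater flows toward the south-west

Total head at BH-8: h = 262.82 − 5.84 = 256.98 m.
Pressure head at BH-11: ψ = P/(ρg) = 459×1000 / (1000 × 9.81) = 46.79 m.
Total head at BH-11: h = z + ψ = 203.83 + 46.79 = 250.62 m.
Head difference: h(BH-8) − h(BH-11) = 256.98 − 250.62 = 6.36 m.
Hydraulic gradient: i = |Δh| / L = 6.36 / 1933.4 = 0.00329.
Flow is from higher to lower head: from BH-8 toward BH-11, i.e. toward the south-west.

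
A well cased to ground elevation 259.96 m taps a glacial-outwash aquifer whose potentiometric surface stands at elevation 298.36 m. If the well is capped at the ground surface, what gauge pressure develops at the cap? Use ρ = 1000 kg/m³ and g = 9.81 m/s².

Head above the cap: Δh = 298.36 − 259.96 = 38.40 m.
P = ρgΔh = 1000 × 9.81 × 38.40 = 376704 Pa ≈ 377 kPa.

P ≈ 377 kPa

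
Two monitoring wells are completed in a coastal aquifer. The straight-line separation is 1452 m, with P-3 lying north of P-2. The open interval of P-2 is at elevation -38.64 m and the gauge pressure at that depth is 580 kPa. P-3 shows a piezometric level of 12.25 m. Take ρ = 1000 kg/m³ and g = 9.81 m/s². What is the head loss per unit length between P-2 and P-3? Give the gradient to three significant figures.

Pressure head at P-2: ψ = P/(ρg) = 580×1000 / (1000 × 9.81) = 59.12 m.
Total head at P-2: h = z + ψ = -38.64 + 59.12 = 20.48 m.
Total head at P-3: h = 12.25 m (water level in the piezometer is the total head).
Head difference: h(P-2) − h(P-3) = 20.48 − 12.25 = 8.23 m.
Hydraulic gradient: i = |Δh| / L = 8.23 / 1452 = 0.00567.

i ≈ 0.00567 m/m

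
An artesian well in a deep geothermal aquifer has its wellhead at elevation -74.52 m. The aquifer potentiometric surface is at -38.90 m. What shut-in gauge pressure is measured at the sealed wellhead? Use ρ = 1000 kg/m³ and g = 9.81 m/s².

Head above the cap: Δh = -38.90 − (-74.52) = 35.62 m.
P = ρgΔh = 1000 × 9.81 × 35.62 = 349432 Pa ≈ 349 kPa.

P ≈ 349 kPa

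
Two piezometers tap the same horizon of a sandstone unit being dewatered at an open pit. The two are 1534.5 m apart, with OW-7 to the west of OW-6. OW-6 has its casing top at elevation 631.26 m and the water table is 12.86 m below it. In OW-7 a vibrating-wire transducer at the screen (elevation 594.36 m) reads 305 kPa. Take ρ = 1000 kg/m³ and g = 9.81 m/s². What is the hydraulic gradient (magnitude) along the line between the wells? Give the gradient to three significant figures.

Total head at OW-6: h = 631.26 − 12.86 = 618.40 m.
Pressure head at OW-7: ψ = P/(ρg) = 305×1000 / (1000 × 9.81) = 31.09 m.
Total head at OW-7: h = z + ψ = 594.36 + 31.09 = 625.45 m.
Head difference: h(OW-6) − h(OW-7) = 618.40 − 625.45 = -7.05 m.
Hydraulic gradient: i = |Δh| / L = 7.05 / 1534.5 = 0.00459.

i ≈ 0.00459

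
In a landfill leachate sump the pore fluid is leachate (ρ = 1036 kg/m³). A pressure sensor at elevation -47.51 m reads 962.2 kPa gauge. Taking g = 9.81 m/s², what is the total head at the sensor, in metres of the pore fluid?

h ≈ 47.17 m

ψ = P/(ρg) = 962.2×1000 / (1036 × 9.81) = 94.68 m.
h = z + ψ = -47.51 + 94.68 = 47.17 m.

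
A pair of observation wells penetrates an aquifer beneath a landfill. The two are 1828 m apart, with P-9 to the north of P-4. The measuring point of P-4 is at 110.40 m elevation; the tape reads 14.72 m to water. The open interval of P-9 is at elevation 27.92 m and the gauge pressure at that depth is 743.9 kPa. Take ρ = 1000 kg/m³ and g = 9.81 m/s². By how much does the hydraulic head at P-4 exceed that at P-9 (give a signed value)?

Total head at P-4: h = 110.40 − 14.72 = 95.68 m.
Pressure head at P-9: ψ = P/(ρg) = 743.9×1000 / (1000 × 9.81) = 75.83 m.
Total head at P-9: h = z + ψ = 27.92 + 75.83 = 103.75 m.
Head difference: h(P-4) − h(P-9) = 95.68 − 103.75 = -8.07 m.

Δh ≈ -8.07 m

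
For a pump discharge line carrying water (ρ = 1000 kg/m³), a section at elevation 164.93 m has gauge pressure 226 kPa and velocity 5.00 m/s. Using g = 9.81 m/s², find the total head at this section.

h ≈ 189.24 m

Pressure head ψ = P/(ρg) = 226×1000 / (1000 × 9.81) = 23.04 m.
Velocity head = v²/(2g) = 5.00² / (2 × 9.81) = 1.274 m.
h = z + ψ + v²/(2g) = 164.93 + 23.04 + 1.274 = 189.24 m.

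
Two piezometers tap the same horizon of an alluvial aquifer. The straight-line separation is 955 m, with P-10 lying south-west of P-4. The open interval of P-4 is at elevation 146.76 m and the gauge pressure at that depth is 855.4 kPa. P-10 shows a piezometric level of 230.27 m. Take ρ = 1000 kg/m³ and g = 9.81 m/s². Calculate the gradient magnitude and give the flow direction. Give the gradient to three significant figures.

i ≈ 0.00386; groundwater flows toward the south-west

Pressure head at P-4: ψ = P/(ρg) = 855.4×1000 / (1000 × 9.81) = 87.20 m.
Total head at P-4: h = z + ψ = 146.76 + 87.20 = 233.96 m.
Total head at P-10: h = 230.27 m (water level in the piezometer is the total head).
Head difference: h(P-4) − h(P-10) = 233.96 − 230.27 = 3.69 m.
Hydraulic gradient: i = |Δh| / L = 3.69 / 955 = 0.00386.
Flow is from higher to lower head: from P-4 toward P-10, i.e. toward the south-west.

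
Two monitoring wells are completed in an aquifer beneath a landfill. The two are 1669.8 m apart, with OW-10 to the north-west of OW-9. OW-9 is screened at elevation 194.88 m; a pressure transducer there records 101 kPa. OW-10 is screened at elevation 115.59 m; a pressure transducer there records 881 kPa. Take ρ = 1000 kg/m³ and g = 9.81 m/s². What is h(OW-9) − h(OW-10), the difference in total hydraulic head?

Pressure head at OW-9: ψ = P/(ρg) = 101×1000 / (1000 × 9.81) = 10.30 m.
Total head at OW-9: h = z + ψ = 194.88 + 10.30 = 205.18 m.
Pressure head at OW-10: ψ = P/(ρg) = 881×1000 / (1000 × 9.81) = 89.81 m.
Total head at OW-10: h = z + ψ = 115.59 + 89.81 = 205.40 m.
Head difference: h(OW-9) − h(OW-10) = 205.18 − 205.40 = -0.22 m.

Δh ≈ -0.22 m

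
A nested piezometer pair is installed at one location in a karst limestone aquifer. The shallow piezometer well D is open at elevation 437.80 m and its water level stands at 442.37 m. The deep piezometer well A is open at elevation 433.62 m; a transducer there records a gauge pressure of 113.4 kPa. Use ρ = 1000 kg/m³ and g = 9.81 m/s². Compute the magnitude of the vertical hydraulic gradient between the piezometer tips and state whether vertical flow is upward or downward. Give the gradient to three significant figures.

|i_v| ≈ 0.672; vertical flow is upward

Total head at well D: h = 442.37 m (water level in the standpipe).
Pressure head at well A: ψ = P/(ρg) = 113.4×1000 / (1000 × 9.81) = 11.56 m.
Total head at well A: h = z + ψ = 433.62 + 11.56 = 445.18 m.
Δh = h(well D) − h(well A) = 442.37 − 445.18 = -2.81 m.
Vertical separation Δz = 437.80 − 433.62 = 4.18 m.
|i_v| = |Δh| / Δz = 2.81 / 4.18 = 0.672.
Head is higher in the deep piezometer, so vertical flow is upward (discharge condition).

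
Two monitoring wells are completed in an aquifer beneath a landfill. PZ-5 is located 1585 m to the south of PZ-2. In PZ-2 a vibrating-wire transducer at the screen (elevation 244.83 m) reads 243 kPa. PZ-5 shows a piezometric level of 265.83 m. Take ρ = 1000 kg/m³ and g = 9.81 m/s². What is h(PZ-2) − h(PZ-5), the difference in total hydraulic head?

Δh ≈ 3.77 m

Pressure head at PZ-2: ψ = P/(ρg) = 243×1000 / (1000 × 9.81) = 24.77 m.
Total head at PZ-2: h = z + ψ = 244.83 + 24.77 = 269.60 m.
Total head at PZ-5: h = 265.83 m (water level in the piezometer is the total head).
Head difference: h(PZ-2) − h(PZ-5) = 269.60 − 265.83 = 3.77 m.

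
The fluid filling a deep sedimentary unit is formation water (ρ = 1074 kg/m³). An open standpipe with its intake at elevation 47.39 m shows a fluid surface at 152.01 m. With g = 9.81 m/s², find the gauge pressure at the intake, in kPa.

P ≈ 1100 kPa

Pressure head ψ = h − z = 152.01 − 47.39 = 104.62 m.
P = ρgψ = 1074 × 9.81 × 104.62 = 1102270 Pa ≈ 1100 kPa.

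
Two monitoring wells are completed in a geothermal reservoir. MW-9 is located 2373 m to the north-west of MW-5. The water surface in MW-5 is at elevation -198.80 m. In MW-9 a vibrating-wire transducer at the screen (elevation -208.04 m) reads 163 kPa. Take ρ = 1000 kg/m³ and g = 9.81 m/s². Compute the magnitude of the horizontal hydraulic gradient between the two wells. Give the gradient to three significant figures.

Total head at MW-5: h = -198.80 m (water level in the piezometer is the total head).
Pressure head at MW-9: ψ = P/(ρg) = 163×1000 / (1000 × 9.81) = 16.62 m.
Total head at MW-9: h = z + ψ = -208.04 + 16.62 = -191.42 m.
Head difference: h(MW-5) − h(MW-9) = -198.80 − (-191.42) = -7.38 m.
Hydraulic gradient: i = |Δh| / L = 7.38 / 2373 = 0.00311.

i ≈ 0.00311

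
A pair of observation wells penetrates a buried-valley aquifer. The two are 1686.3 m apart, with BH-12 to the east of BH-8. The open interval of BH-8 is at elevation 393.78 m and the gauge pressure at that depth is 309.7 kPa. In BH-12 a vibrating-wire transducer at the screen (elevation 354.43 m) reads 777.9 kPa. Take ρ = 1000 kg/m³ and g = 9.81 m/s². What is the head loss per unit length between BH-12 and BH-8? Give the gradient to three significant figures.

Pressure head at BH-8: ψ = P/(ρg) = 309.7×1000 / (1000 × 9.81) = 31.57 m.
Total head at BH-8: h = z + ψ = 393.78 + 31.57 = 425.35 m.
Pressure head at BH-12: ψ = P/(ρg) = 777.9×1000 / (1000 × 9.81) = 79.30 m.
Total head at BH-12: h = z + ψ = 354.43 + 79.30 = 433.73 m.
Head difference: h(BH-8) − h(BH-12) = 425.35 − 433.73 = -8.38 m.
Hydraulic gradient: i = |Δh| / L = 8.38 / 1686.3 = 0.00497.

i ≈ 0.00497 m/m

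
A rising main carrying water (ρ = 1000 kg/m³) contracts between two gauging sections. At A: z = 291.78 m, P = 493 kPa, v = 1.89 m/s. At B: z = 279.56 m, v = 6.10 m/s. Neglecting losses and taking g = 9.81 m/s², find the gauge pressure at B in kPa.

Pressure head at A: ψ₁ = P₁/(ρg) = 493×1000 / (1000 × 9.81) = 50.25 m.
Velocity heads: v₁²/2g = 1.89²/19.62 = 0.182 m; v₂²/2g = 6.10²/19.62 = 1.897 m.
Total head H = z₁ + ψ₁ + v₁²/2g = 291.78 + 50.25 + 0.182 = 342.21 m.
ψ₂ = H − z₂ − v₂²/2g = 342.21 − 279.56 − 1.897 = 60.75 m.
P₂ = ρgψ₂ = 1000 × 9.81 × 60.75 ≈ 596 kPa.

P₂ ≈ 596 kPa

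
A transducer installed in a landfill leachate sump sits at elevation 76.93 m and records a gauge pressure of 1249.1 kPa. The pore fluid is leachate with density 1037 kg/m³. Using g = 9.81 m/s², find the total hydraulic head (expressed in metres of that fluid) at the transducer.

ψ = P/(ρg) = 1249.1×1000 / (1037 × 9.81) = 122.79 m.
h = z + ψ = 76.93 + 122.79 = 199.72 m.

h ≈ 199.72 m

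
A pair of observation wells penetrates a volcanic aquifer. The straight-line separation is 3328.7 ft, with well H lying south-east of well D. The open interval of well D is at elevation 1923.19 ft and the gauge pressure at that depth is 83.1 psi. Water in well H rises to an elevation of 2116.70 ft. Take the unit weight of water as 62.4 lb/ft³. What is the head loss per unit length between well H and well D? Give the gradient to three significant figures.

Pressure head at well D: ψ = 144·P/γ = 144 × 83.1 / 62.4 = 191.77 ft.
Total head at well D: h = z + ψ = 1923.19 + 191.77 = 2114.96 ft.
Total head at well H: h = 2116.70 ft (water level in the piezometer is the total head).
Head difference: h(well D) − h(well H) = 2114.96 − 2116.70 = -1.74 ft.
Hydraulic gradient: i = |Δh| / L = 1.74 / 3328.7 = 0.000523.

i ≈ 0.000523 ft/ft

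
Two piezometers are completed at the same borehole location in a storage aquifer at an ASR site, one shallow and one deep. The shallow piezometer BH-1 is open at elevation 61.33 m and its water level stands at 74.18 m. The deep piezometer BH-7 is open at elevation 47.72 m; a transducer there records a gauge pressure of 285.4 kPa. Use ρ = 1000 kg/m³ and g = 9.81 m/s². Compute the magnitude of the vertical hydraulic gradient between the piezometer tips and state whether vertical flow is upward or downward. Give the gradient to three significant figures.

Total head at BH-1: h = 74.18 m (water level in the standpipe).
Pressure head at BH-7: ψ = P/(ρg) = 285.4×1000 / (1000 × 9.81) = 29.09 m.
Total head at BH-7: h = z + ψ = 47.72 + 29.09 = 76.81 m.
Δh = h(BH-1) − h(BH-7) = 74.18 − 76.81 = -2.63 m.
Vertical separation Δz = 61.33 − 47.72 = 13.61 m.
|i_v| = |Δh| / Δz = 2.63 / 13.61 = 0.193.
Head is higher in the deep piezometer, so vertical flow is upward (discharge condition).

|i_v| ≈ 0.193; vertical flow is upward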